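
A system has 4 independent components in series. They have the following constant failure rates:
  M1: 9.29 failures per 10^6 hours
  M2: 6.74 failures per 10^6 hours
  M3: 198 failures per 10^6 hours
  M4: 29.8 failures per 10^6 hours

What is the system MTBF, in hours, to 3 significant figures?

4100

Series of exponential components: λ_sys = Σ λ_i
λ_sys = 0.00000929 + 0.00000674 + 0.000198 + 0.0000298 = 2.4383e-04 /h
MTBF = 1 / λ_sys = 4100 h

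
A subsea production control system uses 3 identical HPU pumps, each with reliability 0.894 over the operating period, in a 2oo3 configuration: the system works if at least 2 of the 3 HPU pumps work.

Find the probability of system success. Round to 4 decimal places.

R = Σ_{i=2}^{3} C(3,i) p^i (1−p)^{3−i} with p = 0.894
C(3,2)·0.894^2·0.106^1 = 0.254157
C(3,3)·0.894^3·0.106^0 = 0.714517
Sum = 0.9687

0.9687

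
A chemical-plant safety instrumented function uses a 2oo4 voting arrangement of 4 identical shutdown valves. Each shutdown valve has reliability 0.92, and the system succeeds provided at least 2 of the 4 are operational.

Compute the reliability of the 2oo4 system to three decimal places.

0.998

R = Σ_{i=2}^{4} C(4,i) p^i (1−p)^{4−i} with p = 0.92
C(4,2)·0.92^2·0.08^2 = 0.03250
C(4,3)·0.92^3·0.08^1 = 0.24918
C(4,4)·0.92^4·0.08^0 = 0.71639
Sum = 0.998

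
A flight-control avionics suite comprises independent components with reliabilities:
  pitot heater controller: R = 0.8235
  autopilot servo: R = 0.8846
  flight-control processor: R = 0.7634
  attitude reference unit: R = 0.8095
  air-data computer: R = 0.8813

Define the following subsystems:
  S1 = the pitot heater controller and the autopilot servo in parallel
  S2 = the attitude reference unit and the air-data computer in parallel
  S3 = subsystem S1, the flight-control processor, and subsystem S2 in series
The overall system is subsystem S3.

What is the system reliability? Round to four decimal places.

0.7309

Parallel (pitot heater controller and autopilot servo): 1 − (1 − 0.823500)(1 − 0.884600) = 0.979632
Parallel (attitude reference unit and air-data computer): 1 − (1 − 0.809500)(1 − 0.881300) = 0.977388
Series ([0.979632], flight-control processor, and [0.977388]): 0.979632 × 0.763400 × 0.977388 = 0.7309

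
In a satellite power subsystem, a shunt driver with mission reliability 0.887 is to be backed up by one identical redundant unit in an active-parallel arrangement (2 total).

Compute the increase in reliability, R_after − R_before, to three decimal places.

R_before = 0.887
R_after = 1 − (1 − 0.887)^2 = 0.987
ΔR = 0.987 − 0.887 = 0.100

0.100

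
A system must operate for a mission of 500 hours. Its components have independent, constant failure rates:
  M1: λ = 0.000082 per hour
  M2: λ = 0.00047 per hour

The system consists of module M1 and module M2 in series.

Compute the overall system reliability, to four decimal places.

0.7588

R(M1) = exp(−0.000082 × 500) = 0.959829
R(M2) = exp(−0.00047 × 500) = 0.790571
Series (M1 and M2): 0.959829 × 0.790571 = 0.7588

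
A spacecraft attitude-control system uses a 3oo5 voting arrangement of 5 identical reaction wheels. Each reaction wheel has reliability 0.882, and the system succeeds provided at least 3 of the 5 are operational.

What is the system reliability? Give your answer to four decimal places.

0.9863

R = Σ_{i=3}^{5} C(5,i) p^i (1−p)^{5−i} with p = 0.882
C(5,3)·0.882^3·0.118^2 = 0.095537
C(5,4)·0.882^4·0.118^1 = 0.357048
C(5,5)·0.882^5·0.118^0 = 0.533756
Sum = 0.9863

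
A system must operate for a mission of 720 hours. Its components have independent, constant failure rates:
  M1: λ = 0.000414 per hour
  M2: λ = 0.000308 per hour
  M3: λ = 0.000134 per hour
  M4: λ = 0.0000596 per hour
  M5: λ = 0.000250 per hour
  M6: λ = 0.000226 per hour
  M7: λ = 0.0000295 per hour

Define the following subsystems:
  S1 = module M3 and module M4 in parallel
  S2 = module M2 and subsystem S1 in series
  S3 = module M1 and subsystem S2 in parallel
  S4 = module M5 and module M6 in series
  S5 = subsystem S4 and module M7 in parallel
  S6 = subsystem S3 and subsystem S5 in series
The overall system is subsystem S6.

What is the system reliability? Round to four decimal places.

R(M1) = exp(−0.000414 × 720) = 0.742242
R(M2) = exp(−0.000308 × 720) = 0.801108
R(M3) = exp(−0.000134 × 720) = 0.908028
R(M4) = exp(−0.0000596 × 720) = 0.957996
R(M5) = exp(−0.000250 × 720) = 0.835270
R(M6) = exp(−0.000226 × 720) = 0.849829
R(M7) = exp(−0.0000295 × 720) = 0.978984
Parallel (M3 and M4): 1 − (1 − 0.908028)(1 − 0.957996) = 0.996137
Series (M2 and [0.996137]): 0.801108 × 0.996137 = 0.798013
Parallel (M1 and [0.798013]): 1 − (1 − 0.742242)(1 − 0.798013) = 0.947936
Series (M5 and M6): 0.835270 × 0.849829 = 0.709837
Parallel ([0.709837] and M7): 1 − (1 − 0.709837)(1 − 0.978984) = 0.993902
Series ([0.947936] and [0.993902]): 0.947936 × 0.993902 = 0.9422

0.9422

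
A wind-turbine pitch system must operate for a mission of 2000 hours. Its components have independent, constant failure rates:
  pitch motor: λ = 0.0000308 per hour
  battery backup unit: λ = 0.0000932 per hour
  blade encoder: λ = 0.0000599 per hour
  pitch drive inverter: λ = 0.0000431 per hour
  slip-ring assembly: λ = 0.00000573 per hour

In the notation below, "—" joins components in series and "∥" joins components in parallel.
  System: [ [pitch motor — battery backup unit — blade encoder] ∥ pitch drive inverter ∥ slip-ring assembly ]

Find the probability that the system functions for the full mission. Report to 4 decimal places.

0.9997

R(pitch motor) = exp(−0.0000308 × 2000) = 0.940259
R(battery backup unit) = exp(−0.0000932 × 2000) = 0.829942
R(blade encoder) = exp(−0.0000599 × 2000) = 0.887098
R(pitch drive inverter) = exp(−0.0000431 × 2000) = 0.917411
R(slip-ring assembly) = exp(−0.00000573 × 2000) = 0.988605
Series (pitch motor, battery backup unit, and blade encoder): 0.940259 × 0.829942 × 0.887098 = 0.692256
Parallel ([0.692256], pitch drive inverter, and slip-ring assembly): 1 − (1 − 0.692256)(1 − 0.917411)(1 − 0.988605) = 0.9997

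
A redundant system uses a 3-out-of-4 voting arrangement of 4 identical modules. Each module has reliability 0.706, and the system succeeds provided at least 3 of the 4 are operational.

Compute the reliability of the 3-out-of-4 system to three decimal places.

R = Σ_{i=3}^{4} C(4,i) p^i (1−p)^{4−i} with p = 0.706
C(4,3)·0.706^3·0.294^1 = 0.41383
C(4,4)·0.706^4·0.294^0 = 0.24844
Sum = 0.662

0.662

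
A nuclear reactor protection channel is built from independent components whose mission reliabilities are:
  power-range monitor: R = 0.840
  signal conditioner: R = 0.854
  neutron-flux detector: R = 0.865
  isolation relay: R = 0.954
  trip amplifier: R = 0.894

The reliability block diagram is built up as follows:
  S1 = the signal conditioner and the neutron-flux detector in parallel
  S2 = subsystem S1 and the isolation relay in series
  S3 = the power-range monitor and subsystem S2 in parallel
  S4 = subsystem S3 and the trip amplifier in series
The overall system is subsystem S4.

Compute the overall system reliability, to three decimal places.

Parallel (signal conditioner and neutron-flux detector): 1 − (1 − 0.85400)(1 − 0.86500) = 0.98029
Series ([0.98029] and isolation relay): 0.98029 × 0.95400 = 0.93520
Parallel (power-range monitor and [0.93520]): 1 − (1 − 0.84000)(1 − 0.93520) = 0.98963
Series ([0.98963] and trip amplifier): 0.98963 × 0.89400 = 0.885

0.885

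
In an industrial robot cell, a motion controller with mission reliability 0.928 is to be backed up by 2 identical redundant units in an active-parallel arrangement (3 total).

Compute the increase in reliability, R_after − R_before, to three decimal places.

0.072

R_before = 0.928
R_after = 1 − (1 − 0.928)^3 = 1.000
ΔR = 1.000 − 0.928 = 0.072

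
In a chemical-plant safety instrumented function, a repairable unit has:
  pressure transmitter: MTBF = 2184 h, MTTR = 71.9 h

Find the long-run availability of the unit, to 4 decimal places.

0.9681

A(pressure transmitter) = MTBF/(MTBF+MTTR) = 2184/(2184+71.9) = 0.9681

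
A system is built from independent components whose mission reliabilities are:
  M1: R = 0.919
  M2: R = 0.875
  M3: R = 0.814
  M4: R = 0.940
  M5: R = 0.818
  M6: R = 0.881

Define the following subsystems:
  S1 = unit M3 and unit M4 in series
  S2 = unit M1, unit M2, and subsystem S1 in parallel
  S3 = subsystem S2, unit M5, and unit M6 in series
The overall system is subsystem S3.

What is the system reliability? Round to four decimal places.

Series (M3 and M4): 0.814000 × 0.940000 = 0.765160
Parallel (M1, M2, and [0.765160]): 1 − (1 − 0.919000)(1 − 0.875000)(1 − 0.765160) = 0.997622
Series ([0.997622], M5, and M6): 0.997622 × 0.818000 × 0.881000 = 0.7189

0.7189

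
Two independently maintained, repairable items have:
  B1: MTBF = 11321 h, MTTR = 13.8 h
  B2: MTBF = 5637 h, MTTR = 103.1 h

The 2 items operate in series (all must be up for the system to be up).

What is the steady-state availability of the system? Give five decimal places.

0.98084

A(B1) = MTBF/(MTBF+MTTR) = 11321/(11321+13.8) = 0.998783
A(B2) = MTBF/(MTBF+MTTR) = 5637/(5637+103.1) = 0.982039
Series availability: 0.998783 × 0.982039 = 0.98084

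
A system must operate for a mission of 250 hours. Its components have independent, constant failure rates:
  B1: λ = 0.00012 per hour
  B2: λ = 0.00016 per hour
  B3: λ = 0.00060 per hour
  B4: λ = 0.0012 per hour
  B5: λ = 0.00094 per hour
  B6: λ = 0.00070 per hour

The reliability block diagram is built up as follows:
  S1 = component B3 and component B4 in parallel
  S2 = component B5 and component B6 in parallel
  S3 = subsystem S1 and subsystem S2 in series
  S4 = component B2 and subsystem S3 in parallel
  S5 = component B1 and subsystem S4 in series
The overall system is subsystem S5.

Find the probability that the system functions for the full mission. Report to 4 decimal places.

0.9678

R(B1) = exp(−0.00012 × 250) = 0.970446
R(B2) = exp(−0.00016 × 250) = 0.960789
R(B3) = exp(−0.00060 × 250) = 0.860708
R(B4) = exp(−0.0012 × 250) = 0.740818
R(B5) = exp(−0.00094 × 250) = 0.790571
R(B6) = exp(−0.00070 × 250) = 0.839457
Parallel (B3 and B4): 1 − (1 − 0.860708)(1 − 0.740818) = 0.963898
Parallel (B5 and B6): 1 − (1 − 0.790571)(1 − 0.839457) = 0.966378
Series ([0.963898] and [0.966378]): 0.963898 × 0.966378 = 0.931490
Parallel (B2 and [0.931490]): 1 − (1 − 0.960789)(1 − 0.931490) = 0.997314
Series (B1 and [0.997314]): 0.970446 × 0.997314 = 0.9678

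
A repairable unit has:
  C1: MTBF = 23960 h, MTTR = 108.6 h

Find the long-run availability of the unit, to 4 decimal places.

A(C1) = MTBF/(MTBF+MTTR) = 23960/(23960+108.6) = 0.9955

0.9955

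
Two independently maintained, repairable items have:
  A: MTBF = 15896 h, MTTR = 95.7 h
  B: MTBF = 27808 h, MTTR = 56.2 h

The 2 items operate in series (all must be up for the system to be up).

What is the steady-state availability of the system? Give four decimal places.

A(A) = MTBF/(MTBF+MTTR) = 15896/(15896+95.7) = 0.994016
A(B) = MTBF/(MTBF+MTTR) = 27808/(27808+56.2) = 0.997983
Series availability: 0.994016 × 0.997983 = 0.9920

0.9920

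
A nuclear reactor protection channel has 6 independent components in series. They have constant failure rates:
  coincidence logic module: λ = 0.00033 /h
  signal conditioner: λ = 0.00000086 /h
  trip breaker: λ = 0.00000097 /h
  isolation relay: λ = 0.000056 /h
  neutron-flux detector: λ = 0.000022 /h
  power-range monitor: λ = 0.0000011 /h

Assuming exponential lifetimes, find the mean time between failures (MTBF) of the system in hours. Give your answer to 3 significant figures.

Series of exponential components: λ_sys = Σ λ_i
λ_sys = 0.00033 + 0.00000086 + 0.00000097 + 0.000056 + 0.000022 + 0.0000011 = 4.1093e-04 /h
MTBF = 1 / λ_sys = 2430 h

2430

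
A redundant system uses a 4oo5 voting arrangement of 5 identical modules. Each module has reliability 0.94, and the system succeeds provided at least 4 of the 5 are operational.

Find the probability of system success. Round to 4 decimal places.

0.9681

R = Σ_{i=4}^{5} C(5,i) p^i (1−p)^{5−i} with p = 0.94
C(5,4)·0.94^4·0.06^1 = 0.234225
C(5,5)·0.94^5·0.06^0 = 0.733904
Sum = 0.9681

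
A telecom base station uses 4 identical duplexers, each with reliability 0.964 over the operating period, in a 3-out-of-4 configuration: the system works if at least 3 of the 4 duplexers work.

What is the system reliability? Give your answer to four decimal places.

0.9926

R = Σ_{i=3}^{4} C(4,i) p^i (1−p)^{4−i} with p = 0.964
C(4,3)·0.964^3·0.036^1 = 0.129001
C(4,4)·0.964^4·0.036^0 = 0.863591
Sum = 0.9926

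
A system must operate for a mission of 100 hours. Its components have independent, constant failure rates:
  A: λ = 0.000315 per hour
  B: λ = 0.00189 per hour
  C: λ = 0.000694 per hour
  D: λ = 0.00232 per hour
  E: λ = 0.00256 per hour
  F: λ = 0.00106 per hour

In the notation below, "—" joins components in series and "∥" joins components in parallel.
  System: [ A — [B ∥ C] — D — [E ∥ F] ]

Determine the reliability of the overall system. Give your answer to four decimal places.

0.7422

R(A) = exp(−0.000315 × 100) = 0.968991
R(B) = exp(−0.00189 × 100) = 0.827787
R(C) = exp(−0.000694 × 100) = 0.932953
R(D) = exp(−0.00232 × 100) = 0.792946
R(E) = exp(−0.00256 × 100) = 0.774142
R(F) = exp(−0.00106 × 100) = 0.899425
Parallel (B and C): 1 − (1 − 0.827787)(1 − 0.932953) = 0.988454
Parallel (E and F): 1 − (1 − 0.774142)(1 − 0.899425) = 0.977284
Series (A, [0.988454], D, and [0.977284]): 0.968991 × 0.988454 × 0.792946 × 0.977284 = 0.7422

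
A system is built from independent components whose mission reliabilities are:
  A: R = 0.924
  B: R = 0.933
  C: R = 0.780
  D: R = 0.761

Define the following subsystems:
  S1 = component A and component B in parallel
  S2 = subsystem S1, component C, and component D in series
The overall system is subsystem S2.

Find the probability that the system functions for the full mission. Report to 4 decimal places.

Parallel (A and B): 1 − (1 − 0.924000)(1 − 0.933000) = 0.994908
Series ([0.994908], C, and D): 0.994908 × 0.780000 × 0.761000 = 0.5906

0.5906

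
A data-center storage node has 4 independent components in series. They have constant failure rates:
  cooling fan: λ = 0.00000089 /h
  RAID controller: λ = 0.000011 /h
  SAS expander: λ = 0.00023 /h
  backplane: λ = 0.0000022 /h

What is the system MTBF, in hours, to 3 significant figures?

Series of exponential components: λ_sys = Σ λ_i
λ_sys = 0.00000089 + 0.000011 + 0.00023 + 0.0000022 = 2.4409e-04 /h
MTBF = 1 / λ_sys = 4100 h

4100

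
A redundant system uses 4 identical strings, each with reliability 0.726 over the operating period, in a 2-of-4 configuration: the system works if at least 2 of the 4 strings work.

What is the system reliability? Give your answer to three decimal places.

0.935

R = Σ_{i=2}^{4} C(4,i) p^i (1−p)^{4−i} with p = 0.726
C(4,2)·0.726^2·0.274^2 = 0.23742
C(4,3)·0.726^3·0.274^1 = 0.41939
C(4,4)·0.726^4·0.274^0 = 0.27781
Sum = 0.935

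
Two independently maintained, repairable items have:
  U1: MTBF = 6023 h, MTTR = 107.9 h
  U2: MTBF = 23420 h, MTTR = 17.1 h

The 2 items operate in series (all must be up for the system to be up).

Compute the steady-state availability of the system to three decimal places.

A(U1) = MTBF/(MTBF+MTTR) = 6023/(6023+107.9) = 0.982401
A(U2) = MTBF/(MTBF+MTTR) = 23420/(23420+17.1) = 0.999270
Series availability: 0.982401 × 0.999270 = 0.982

0.982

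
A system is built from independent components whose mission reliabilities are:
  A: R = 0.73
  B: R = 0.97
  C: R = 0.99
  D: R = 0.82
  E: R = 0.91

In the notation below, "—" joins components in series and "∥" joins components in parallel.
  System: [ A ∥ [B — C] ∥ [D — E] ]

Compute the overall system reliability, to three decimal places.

0.997

Series (B and C): 0.97000 × 0.99000 = 0.96030
Series (D and E): 0.82000 × 0.91000 = 0.74620
Parallel (A, [0.96030], and [0.74620]): 1 − (1 − 0.73000)(1 − 0.96030)(1 − 0.74620) = 0.997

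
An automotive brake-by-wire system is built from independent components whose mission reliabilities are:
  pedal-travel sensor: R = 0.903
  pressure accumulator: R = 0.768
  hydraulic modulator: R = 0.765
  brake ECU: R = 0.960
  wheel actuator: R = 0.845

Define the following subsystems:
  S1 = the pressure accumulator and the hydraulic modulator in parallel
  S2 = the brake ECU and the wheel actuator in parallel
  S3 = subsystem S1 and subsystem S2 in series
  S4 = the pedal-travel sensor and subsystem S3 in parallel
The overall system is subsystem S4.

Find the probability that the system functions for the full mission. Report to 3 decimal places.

Parallel (pressure accumulator and hydraulic modulator): 1 − (1 − 0.76800)(1 − 0.76500) = 0.94548
Parallel (brake ECU and wheel actuator): 1 − (1 − 0.96000)(1 − 0.84500) = 0.99380
Series ([0.94548] and [0.99380]): 0.94548 × 0.99380 = 0.93962
Parallel (pedal-travel sensor and [0.93962]): 1 − (1 − 0.90300)(1 − 0.93962) = 0.994

0.994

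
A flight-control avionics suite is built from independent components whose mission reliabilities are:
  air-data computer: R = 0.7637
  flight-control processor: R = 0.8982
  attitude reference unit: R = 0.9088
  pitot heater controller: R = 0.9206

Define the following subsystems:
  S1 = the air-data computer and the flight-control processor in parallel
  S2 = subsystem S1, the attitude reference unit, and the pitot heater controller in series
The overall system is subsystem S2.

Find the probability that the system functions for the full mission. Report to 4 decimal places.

0.8165

Parallel (air-data computer and flight-control processor): 1 − (1 − 0.763700)(1 − 0.898200) = 0.975945
Series ([0.975945], attitude reference unit, and pitot heater controller): 0.975945 × 0.908800 × 0.920600 = 0.8165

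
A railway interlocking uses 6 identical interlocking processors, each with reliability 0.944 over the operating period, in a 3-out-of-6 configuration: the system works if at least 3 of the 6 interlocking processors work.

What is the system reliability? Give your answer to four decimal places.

R = Σ_{i=3}^{6} C(6,i) p^i (1−p)^{6−i} with p = 0.944
C(6,3)·0.944^3·0.056^3 = 0.002955
C(6,4)·0.944^4·0.056^2 = 0.037356
C(6,5)·0.944^5·0.056^1 = 0.251883
C(6,6)·0.944^6·0.056^0 = 0.707672
Sum = 0.9999

0.9999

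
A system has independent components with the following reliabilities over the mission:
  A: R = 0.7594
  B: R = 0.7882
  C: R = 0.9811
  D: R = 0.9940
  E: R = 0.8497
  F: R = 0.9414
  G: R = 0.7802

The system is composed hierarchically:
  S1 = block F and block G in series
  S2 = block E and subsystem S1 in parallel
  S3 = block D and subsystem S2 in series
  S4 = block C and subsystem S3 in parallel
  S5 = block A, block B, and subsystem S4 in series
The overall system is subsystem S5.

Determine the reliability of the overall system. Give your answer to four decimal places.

0.5980

Series (F and G): 0.941400 × 0.780200 = 0.734480
Parallel (E and [0.734480]): 1 − (1 − 0.849700)(1 − 0.734480) = 0.960092
Series (D and [0.960092]): 0.994000 × 0.960092 = 0.954331
Parallel (C and [0.954331]): 1 − (1 − 0.981100)(1 − 0.954331) = 0.999137
Series (A, B, and [0.999137]): 0.759400 × 0.788200 × 0.999137 = 0.5980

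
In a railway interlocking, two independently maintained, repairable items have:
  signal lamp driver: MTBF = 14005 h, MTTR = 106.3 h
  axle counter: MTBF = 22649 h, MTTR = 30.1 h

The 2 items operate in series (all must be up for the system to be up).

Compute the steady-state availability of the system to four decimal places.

0.9911

A(signal lamp driver) = MTBF/(MTBF+MTTR) = 14005/(14005+106.3) = 0.992467
A(axle counter) = MTBF/(MTBF+MTTR) = 22649/(22649+30.1) = 0.998673
Series availability: 0.992467 × 0.998673 = 0.9911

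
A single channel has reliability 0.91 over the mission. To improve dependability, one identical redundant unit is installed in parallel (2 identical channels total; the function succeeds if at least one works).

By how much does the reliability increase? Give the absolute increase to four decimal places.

R_before = 0.91
R_after = 1 − (1 − 0.91)^2 = 0.9919
ΔR = 0.9919 − 0.91 = 0.0819

0.0819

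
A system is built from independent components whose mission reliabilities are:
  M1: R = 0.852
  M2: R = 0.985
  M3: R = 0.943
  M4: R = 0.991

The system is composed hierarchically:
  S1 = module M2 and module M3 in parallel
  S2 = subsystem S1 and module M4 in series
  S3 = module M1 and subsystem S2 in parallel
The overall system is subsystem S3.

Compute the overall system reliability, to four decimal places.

0.9985

Parallel (M2 and M3): 1 − (1 − 0.985000)(1 − 0.943000) = 0.999145
Series ([0.999145] and M4): 0.999145 × 0.991000 = 0.990153
Parallel (M1 and [0.990153]): 1 − (1 − 0.852000)(1 − 0.990153) = 0.9985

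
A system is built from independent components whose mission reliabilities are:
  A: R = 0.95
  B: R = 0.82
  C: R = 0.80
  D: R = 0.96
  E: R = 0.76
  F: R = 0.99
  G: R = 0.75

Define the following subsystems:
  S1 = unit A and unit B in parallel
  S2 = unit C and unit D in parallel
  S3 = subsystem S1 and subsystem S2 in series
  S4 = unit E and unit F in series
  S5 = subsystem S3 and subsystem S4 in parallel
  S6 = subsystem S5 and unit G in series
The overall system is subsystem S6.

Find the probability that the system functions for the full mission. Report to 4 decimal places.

Parallel (A and B): 1 − (1 − 0.950000)(1 − 0.820000) = 0.991000
Parallel (C and D): 1 − (1 − 0.800000)(1 − 0.960000) = 0.992000
Series ([0.991000] and [0.992000]): 0.991000 × 0.992000 = 0.983072
Series (E and F): 0.760000 × 0.990000 = 0.752400
Parallel ([0.983072] and [0.752400]): 1 − (1 − 0.983072)(1 − 0.752400) = 0.995809
Series ([0.995809] and G): 0.995809 × 0.750000 = 0.7469

0.7469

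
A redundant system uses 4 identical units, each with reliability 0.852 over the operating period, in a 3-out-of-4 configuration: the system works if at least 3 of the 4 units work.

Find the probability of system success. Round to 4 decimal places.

R = Σ_{i=3}^{4} C(4,i) p^i (1−p)^{4−i} with p = 0.852
C(4,3)·0.852^3·0.148^1 = 0.366134
C(4,4)·0.852^4·0.148^0 = 0.526937
Sum = 0.8931

0.8931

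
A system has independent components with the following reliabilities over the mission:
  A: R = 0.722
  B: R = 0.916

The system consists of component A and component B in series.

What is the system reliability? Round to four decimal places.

0.6614

Series (A and B): 0.722000 × 0.916000 = 0.6614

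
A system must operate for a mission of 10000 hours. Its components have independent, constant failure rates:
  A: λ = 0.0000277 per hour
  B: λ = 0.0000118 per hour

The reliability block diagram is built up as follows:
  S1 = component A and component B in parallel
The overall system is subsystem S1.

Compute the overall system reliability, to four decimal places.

0.9731

R(A) = exp(−0.0000277 × 10000) = 0.758054
R(B) = exp(−0.0000118 × 10000) = 0.888696
Parallel (A and B): 1 − (1 − 0.758054)(1 − 0.888696) = 0.9731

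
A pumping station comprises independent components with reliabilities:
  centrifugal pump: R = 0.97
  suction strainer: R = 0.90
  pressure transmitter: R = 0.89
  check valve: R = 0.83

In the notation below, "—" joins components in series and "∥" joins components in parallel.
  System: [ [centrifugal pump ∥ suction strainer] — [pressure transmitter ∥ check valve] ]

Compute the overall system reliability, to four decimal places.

Parallel (centrifugal pump and suction strainer): 1 − (1 − 0.970000)(1 − 0.900000) = 0.997000
Parallel (pressure transmitter and check valve): 1 − (1 − 0.890000)(1 − 0.830000) = 0.981300
Series ([0.997000] and [0.981300]): 0.997000 × 0.981300 = 0.9784

0.9784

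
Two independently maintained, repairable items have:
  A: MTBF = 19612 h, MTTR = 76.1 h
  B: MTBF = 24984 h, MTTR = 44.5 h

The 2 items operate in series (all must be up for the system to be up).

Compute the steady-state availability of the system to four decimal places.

A(A) = MTBF/(MTBF+MTTR) = 19612/(19612+76.1) = 0.996135
A(B) = MTBF/(MTBF+MTTR) = 24984/(24984+44.5) = 0.998222
Series availability: 0.996135 × 0.998222 = 0.9944

0.9944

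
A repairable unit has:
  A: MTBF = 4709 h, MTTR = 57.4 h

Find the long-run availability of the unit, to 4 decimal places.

0.9880

A(A) = MTBF/(MTBF+MTTR) = 4709/(4709+57.4) = 0.9880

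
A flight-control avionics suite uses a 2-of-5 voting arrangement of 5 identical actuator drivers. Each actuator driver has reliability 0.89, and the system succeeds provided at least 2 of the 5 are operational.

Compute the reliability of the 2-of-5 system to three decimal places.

R = Σ_{i=2}^{5} C(5,i) p^i (1−p)^{5−i} with p = 0.89
C(5,2)·0.89^2·0.11^3 = 0.01054
C(5,3)·0.89^3·0.11^2 = 0.08530
C(5,4)·0.89^4·0.11^1 = 0.34508
C(5,5)·0.89^5·0.11^0 = 0.55841
Sum = 0.999

0.999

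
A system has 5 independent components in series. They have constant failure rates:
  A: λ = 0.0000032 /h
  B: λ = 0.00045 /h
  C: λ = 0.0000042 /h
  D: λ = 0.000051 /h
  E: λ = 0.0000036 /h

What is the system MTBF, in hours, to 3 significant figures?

1950

Series of exponential components: λ_sys = Σ λ_i
λ_sys = 0.0000032 + 0.00045 + 0.0000042 + 0.000051 + 0.0000036 = 5.1200e-04 /h
MTBF = 1 / λ_sys = 1950 h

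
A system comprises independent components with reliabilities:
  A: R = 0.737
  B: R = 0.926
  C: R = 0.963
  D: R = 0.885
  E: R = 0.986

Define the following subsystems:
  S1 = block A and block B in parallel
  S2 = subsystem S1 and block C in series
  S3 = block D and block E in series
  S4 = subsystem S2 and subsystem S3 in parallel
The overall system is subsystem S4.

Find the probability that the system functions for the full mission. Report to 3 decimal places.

Parallel (A and B): 1 − (1 − 0.73700)(1 − 0.92600) = 0.98054
Series ([0.98054] and C): 0.98054 × 0.96300 = 0.94426
Series (D and E): 0.88500 × 0.98600 = 0.87261
Parallel ([0.94426] and [0.87261]): 1 − (1 − 0.94426)(1 − 0.87261) = 0.993

0.993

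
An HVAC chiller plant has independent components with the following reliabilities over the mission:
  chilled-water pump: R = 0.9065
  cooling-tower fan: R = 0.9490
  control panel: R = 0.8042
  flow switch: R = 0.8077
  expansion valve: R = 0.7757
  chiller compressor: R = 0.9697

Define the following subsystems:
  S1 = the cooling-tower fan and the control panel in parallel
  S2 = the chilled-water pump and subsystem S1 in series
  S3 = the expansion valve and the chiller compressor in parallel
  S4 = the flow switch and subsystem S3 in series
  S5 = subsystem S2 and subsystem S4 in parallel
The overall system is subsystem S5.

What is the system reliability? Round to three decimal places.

0.980

Parallel (cooling-tower fan and control panel): 1 − (1 − 0.94900)(1 − 0.80420) = 0.99001
Series (chilled-water pump and [0.99001]): 0.90650 × 0.99001 = 0.89744
Parallel (expansion valve and chiller compressor): 1 − (1 − 0.77570)(1 − 0.96970) = 0.99320
Series (flow switch and [0.99320]): 0.80770 × 0.99320 = 0.80221
Parallel ([0.89744] and [0.80221]): 1 − (1 − 0.89744)(1 − 0.80221) = 0.980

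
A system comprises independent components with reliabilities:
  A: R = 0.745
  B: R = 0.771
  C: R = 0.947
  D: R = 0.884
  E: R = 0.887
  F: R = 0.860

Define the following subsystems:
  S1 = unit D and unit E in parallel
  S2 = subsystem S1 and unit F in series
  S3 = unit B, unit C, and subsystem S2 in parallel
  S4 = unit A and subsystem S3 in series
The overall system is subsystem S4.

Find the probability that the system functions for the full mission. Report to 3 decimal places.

0.744

Parallel (D and E): 1 − (1 − 0.88400)(1 − 0.88700) = 0.98689
Series ([0.98689] and F): 0.98689 × 0.86000 = 0.84873
Parallel (B, C, and [0.84873]): 1 − (1 − 0.77100)(1 − 0.94700)(1 − 0.84873) = 0.99816
Series (A and [0.99816]): 0.74500 × 0.99816 = 0.744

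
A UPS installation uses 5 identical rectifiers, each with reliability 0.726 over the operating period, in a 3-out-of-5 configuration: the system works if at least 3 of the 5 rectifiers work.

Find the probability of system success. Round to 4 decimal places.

R = Σ_{i=3}^{5} C(5,i) p^i (1−p)^{5−i} with p = 0.726
C(5,3)·0.726^3·0.274^2 = 0.287284
C(5,4)·0.726^4·0.274^1 = 0.380598
C(5,5)·0.726^5·0.274^0 = 0.201689
Sum = 0.8696

0.8696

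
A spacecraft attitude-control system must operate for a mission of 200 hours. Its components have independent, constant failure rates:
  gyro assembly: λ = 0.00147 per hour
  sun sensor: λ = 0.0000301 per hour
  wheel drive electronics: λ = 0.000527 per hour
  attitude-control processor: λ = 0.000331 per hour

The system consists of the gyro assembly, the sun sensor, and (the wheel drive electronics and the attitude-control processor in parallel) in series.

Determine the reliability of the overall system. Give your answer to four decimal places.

R(gyro assembly) = exp(−0.00147 × 200) = 0.745276
R(sun sensor) = exp(−0.0000301 × 200) = 0.993998
R(wheel drive electronics) = exp(−0.000527 × 200) = 0.899964
R(attitude-control processor) = exp(−0.000331 × 200) = 0.935944
Parallel (wheel drive electronics and attitude-control processor): 1 − (1 − 0.899964)(1 − 0.935944) = 0.993592
Series (gyro assembly, sun sensor, and [0.993592]): 0.745276 × 0.993998 × 0.993592 = 0.7361

0.7361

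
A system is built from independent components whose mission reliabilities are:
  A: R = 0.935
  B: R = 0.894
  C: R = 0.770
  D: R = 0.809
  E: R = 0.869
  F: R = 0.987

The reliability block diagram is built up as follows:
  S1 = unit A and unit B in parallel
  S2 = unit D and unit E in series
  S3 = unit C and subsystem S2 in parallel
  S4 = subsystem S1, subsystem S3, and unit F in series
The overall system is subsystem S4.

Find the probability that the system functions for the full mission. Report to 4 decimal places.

0.9132

Parallel (A and B): 1 − (1 − 0.935000)(1 − 0.894000) = 0.993110
Series (D and E): 0.809000 × 0.869000 = 0.703021
Parallel (C and [0.703021]): 1 − (1 − 0.770000)(1 − 0.703021) = 0.931695
Series ([0.993110], [0.931695], and F): 0.993110 × 0.931695 × 0.987000 = 0.9132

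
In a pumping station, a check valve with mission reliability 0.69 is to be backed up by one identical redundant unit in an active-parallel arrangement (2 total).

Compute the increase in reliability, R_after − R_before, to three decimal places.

0.214

R_before = 0.69
R_after = 1 − (1 − 0.69)^2 = 0.904
ΔR = 0.904 − 0.69 = 0.214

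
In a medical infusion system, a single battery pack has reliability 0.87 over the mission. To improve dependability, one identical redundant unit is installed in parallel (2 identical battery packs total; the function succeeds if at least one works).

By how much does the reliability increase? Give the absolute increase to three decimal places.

0.113

R_before = 0.87
R_after = 1 − (1 − 0.87)^2 = 0.983
ΔR = 0.983 − 0.87 = 0.113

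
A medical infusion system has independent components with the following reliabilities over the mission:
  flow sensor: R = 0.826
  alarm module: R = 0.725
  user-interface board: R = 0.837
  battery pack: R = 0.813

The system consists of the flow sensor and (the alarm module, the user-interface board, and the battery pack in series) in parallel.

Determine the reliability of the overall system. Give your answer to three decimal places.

0.912

Series (alarm module, user-interface board, and battery pack): 0.72500 × 0.83700 × 0.81300 = 0.49335
Parallel (flow sensor and [0.49335]): 1 − (1 − 0.82600)(1 − 0.49335) = 0.912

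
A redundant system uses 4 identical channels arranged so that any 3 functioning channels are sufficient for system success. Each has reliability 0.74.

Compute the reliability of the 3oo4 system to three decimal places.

0.721

R = Σ_{i=3}^{4} C(4,i) p^i (1−p)^{4−i} with p = 0.74
C(4,3)·0.74^3·0.26^1 = 0.42143
C(4,4)·0.74^4·0.26^0 = 0.29987
Sum = 0.721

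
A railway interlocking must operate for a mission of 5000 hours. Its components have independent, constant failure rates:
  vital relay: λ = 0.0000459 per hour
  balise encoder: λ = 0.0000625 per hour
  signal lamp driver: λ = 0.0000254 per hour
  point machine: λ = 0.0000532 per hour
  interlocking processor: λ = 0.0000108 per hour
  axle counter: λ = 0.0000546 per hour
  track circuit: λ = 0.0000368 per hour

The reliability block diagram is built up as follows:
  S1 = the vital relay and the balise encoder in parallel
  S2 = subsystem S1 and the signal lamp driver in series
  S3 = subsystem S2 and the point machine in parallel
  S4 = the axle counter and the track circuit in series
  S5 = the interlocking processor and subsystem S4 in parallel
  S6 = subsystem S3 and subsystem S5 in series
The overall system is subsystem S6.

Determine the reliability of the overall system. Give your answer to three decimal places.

0.942

R(vital relay) = exp(−0.0000459 × 5000) = 0.79493
R(balise encoder) = exp(−0.0000625 × 5000) = 0.73162
R(signal lamp driver) = exp(−0.0000254 × 5000) = 0.88073
R(point machine) = exp(−0.0000532 × 5000) = 0.76644
R(interlocking processor) = exp(−0.0000108 × 5000) = 0.94743
R(axle counter) = exp(−0.0000546 × 5000) = 0.76109
R(track circuit) = exp(−0.0000368 × 5000) = 0.83194
Parallel (vital relay and balise encoder): 1 − (1 − 0.79493)(1 − 0.73162) = 0.94496
Series ([0.94496] and signal lamp driver): 0.94496 × 0.88073 = 0.83225
Parallel ([0.83225] and point machine): 1 − (1 − 0.83225)(1 − 0.76644) = 0.96082
Series (axle counter and track circuit): 0.76109 × 0.83194 = 0.63318
Parallel (interlocking processor and [0.63318]): 1 − (1 − 0.94743)(1 − 0.63318) = 0.98072
Series ([0.96082] and [0.98072]): 0.96082 × 0.98072 = 0.942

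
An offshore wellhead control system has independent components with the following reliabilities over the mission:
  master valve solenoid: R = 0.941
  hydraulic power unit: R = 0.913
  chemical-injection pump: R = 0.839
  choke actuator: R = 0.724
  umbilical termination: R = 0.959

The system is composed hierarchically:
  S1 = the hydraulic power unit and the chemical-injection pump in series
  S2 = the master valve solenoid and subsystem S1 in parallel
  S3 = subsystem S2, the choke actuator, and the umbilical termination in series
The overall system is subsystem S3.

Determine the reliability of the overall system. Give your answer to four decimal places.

0.6847

Series (hydraulic power unit and chemical-injection pump): 0.913000 × 0.839000 = 0.766007
Parallel (master valve solenoid and [0.766007]): 1 − (1 − 0.941000)(1 − 0.766007) = 0.986194
Series ([0.986194], choke actuator, and umbilical termination): 0.986194 × 0.724000 × 0.959000 = 0.6847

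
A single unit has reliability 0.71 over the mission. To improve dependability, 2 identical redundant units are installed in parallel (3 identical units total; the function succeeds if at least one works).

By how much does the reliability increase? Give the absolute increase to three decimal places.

R_before = 0.71
R_after = 1 − (1 − 0.71)^3 = 0.976
ΔR = 0.976 − 0.71 = 0.266

0.266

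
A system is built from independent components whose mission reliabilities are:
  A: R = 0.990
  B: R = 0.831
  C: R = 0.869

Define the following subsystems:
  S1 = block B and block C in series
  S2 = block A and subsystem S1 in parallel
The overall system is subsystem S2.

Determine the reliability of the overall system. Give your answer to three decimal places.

0.997

Series (B and C): 0.83100 × 0.86900 = 0.72214
Parallel (A and [0.72214]): 1 − (1 − 0.99000)(1 − 0.72214) = 0.997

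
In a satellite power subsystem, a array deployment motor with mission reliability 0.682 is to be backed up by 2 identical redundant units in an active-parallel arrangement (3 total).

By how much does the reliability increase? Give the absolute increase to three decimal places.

0.286

R_before = 0.682
R_after = 1 − (1 − 0.682)^3 = 0.968
ΔR = 0.968 − 0.682 = 0.286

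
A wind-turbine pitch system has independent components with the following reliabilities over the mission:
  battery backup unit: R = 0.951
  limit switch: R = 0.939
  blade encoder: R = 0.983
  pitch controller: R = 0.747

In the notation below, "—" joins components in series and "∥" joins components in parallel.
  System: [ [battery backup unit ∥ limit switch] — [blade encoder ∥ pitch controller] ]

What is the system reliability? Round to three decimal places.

Parallel (battery backup unit and limit switch): 1 − (1 − 0.95100)(1 − 0.93900) = 0.99701
Parallel (blade encoder and pitch controller): 1 − (1 − 0.98300)(1 − 0.74700) = 0.99570
Series ([0.99701] and [0.99570]): 0.99701 × 0.99570 = 0.993

0.993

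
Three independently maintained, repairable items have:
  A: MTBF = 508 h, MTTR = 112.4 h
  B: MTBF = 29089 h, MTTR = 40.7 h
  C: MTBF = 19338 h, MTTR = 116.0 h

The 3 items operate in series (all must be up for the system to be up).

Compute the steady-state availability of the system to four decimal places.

A(A) = MTBF/(MTBF+MTTR) = 508/(508+112.4) = 0.818827
A(B) = MTBF/(MTBF+MTTR) = 29089/(29089+40.7) = 0.998603
A(C) = MTBF/(MTBF+MTTR) = 19338/(19338+116.0) = 0.994037
Series availability: 0.818827 × 0.998603 × 0.994037 = 0.8128

0.8128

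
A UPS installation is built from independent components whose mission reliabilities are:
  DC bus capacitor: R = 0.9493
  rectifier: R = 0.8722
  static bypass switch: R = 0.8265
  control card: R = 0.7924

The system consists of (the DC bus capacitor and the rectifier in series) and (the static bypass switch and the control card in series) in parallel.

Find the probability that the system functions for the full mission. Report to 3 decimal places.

0.941

Series (DC bus capacitor and rectifier): 0.94930 × 0.87220 = 0.82798
Series (static bypass switch and control card): 0.82650 × 0.79240 = 0.65492
Parallel ([0.82798] and [0.65492]): 1 − (1 − 0.82798)(1 − 0.65492) = 0.941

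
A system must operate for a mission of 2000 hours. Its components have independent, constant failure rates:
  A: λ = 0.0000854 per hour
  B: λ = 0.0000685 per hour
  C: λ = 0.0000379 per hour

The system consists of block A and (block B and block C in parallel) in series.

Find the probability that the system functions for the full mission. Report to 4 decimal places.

0.8351

R(A) = exp(−0.0000854 × 2000) = 0.842990
R(B) = exp(−0.0000685 × 2000) = 0.871970
R(C) = exp(−0.0000379 × 2000) = 0.927002
Parallel (B and C): 1 − (1 − 0.871970)(1 − 0.927002) = 0.990654
Series (A and [0.990654]): 0.842990 × 0.990654 = 0.8351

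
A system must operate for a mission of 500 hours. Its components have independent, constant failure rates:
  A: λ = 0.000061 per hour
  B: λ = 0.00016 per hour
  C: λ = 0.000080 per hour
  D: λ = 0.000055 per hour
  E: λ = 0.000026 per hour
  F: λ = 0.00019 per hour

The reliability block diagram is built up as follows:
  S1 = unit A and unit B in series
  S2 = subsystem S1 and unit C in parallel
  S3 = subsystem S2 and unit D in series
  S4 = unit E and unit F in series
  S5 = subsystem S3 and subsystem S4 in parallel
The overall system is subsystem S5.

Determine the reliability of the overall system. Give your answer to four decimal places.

0.9968

R(A) = exp(−0.000061 × 500) = 0.969960
R(B) = exp(−0.00016 × 500) = 0.923116
R(C) = exp(−0.000080 × 500) = 0.960789
R(D) = exp(−0.000055 × 500) = 0.972875
R(E) = exp(−0.000026 × 500) = 0.987084
R(F) = exp(−0.00019 × 500) = 0.909373
Series (A and B): 0.969960 × 0.923116 = 0.895386
Parallel ([0.895386] and C): 1 − (1 − 0.895386)(1 − 0.960789) = 0.995898
Series ([0.995898] and D): 0.995898 × 0.972875 = 0.968884
Series (E and F): 0.987084 × 0.909373 = 0.897628
Parallel ([0.968884] and [0.897628]): 1 − (1 − 0.968884)(1 − 0.897628) = 0.9968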